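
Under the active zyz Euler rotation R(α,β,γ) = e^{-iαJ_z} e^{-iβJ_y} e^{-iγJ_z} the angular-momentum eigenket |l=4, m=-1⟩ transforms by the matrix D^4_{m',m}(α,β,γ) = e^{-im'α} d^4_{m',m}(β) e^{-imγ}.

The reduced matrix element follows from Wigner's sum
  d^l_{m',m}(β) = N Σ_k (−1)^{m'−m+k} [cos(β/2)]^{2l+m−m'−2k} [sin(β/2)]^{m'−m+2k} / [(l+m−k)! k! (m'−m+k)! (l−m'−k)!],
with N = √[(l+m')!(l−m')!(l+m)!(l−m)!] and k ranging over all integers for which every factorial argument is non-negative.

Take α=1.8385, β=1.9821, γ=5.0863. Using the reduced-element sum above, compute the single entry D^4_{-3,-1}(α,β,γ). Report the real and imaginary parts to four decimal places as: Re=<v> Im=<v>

Split into d^4_{-3,-1}(β=1.9821) × two z-phases.
c=cos(1.9821/2)=0.547812, s=sin(1.9821/2)=0.836602; N=√[1·5040·6·120]=1904.940944
k∈{2,3} keeps every argument non-negative
  k=2: (−1)^0·1904.9409/(240)·0.5478^6·0.8366^2 = +0.150140
  k=3: (−1)^1·1904.9409/(144)·0.5478^4·0.8366^4 = -0.583605
d^4_{-3,-1}(1.9821) = +0.150140 -0.583605 = -0.433466
Attach z-rotation phases: D = e^{-i(-3)(1.8385)}·(-0.433466)·e^{-i(-1)(5.0863)} = +0.166311+0.400291i

Re=0.1663 Im=0.4003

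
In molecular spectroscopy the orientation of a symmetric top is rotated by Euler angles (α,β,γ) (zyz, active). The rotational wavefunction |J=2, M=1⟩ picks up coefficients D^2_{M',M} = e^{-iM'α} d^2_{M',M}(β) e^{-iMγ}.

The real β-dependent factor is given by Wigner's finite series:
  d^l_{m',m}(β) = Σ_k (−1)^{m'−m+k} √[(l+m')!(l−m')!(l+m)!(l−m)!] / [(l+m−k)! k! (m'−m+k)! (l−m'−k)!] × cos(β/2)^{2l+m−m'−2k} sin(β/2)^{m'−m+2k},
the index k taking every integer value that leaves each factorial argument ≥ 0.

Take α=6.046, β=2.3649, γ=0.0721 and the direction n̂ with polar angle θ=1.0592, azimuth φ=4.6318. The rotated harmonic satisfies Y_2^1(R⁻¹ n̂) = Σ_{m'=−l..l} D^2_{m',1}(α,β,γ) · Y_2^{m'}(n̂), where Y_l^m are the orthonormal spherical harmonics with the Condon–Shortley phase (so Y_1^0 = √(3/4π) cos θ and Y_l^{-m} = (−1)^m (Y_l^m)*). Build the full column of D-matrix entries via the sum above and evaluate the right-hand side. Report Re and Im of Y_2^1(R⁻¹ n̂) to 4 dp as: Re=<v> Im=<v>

Need the full column D^2_{m',1} for m'=−2..2 at α=6.046, β=2.3649, γ=0.0721.
cos(β/2)=0.378658, sin(β/2)=0.925537
d^2_{-2,1}: single k=3 term ⇒ +0.600424;  D = +0.512981-0.312026i
d^2_{-1,1}: k∈[2..3] ⇒ +0.368471 -0.733794 = -0.365323;  D = -0.347989+0.111196i
d^2_{0,1}: k∈[1..2] ⇒ +0.123087 -0.735367 = -0.612280;  D = -0.610689+0.044107i
d^2_{1,1}: k∈[0..1] ⇒ +0.020558 -0.368471 = -0.347913;  D = -0.343183-0.057175i
d^2_{2,1}: single k=0 term ⇒ -0.100500;  D = -0.092478-0.039347i
Y_2^{m'}(θ=1.0592,φ=4.6318) and Σ D·Y over m':
  (+0.5130-0.3120i)·(-0.2899-0.0471i)  (-0.3480+0.1112i)·(-0.0265+0.3287i)  (-0.6107+0.0441i)·(-0.0886+0.0000i)  (-0.3432-0.0572i)·(+0.0265+0.3287i)  (-0.0925-0.0393i)·(-0.2899+0.0471i)
Y_2^1(R⁻¹ n̂) = -0.098265-0.162260i

Re=-0.0983 Im=-0.1623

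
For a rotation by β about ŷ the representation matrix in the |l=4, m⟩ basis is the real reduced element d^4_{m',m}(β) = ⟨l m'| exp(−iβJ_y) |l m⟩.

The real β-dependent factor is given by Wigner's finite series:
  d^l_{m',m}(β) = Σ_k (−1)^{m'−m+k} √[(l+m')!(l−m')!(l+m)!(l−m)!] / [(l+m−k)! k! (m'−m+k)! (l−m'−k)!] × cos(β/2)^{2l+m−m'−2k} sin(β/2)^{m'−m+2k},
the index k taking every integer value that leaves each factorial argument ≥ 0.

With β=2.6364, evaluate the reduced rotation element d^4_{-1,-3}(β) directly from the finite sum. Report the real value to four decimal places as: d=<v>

d=-0.0435

d^4_{-1,-3}(β=2.6364) via Wigner's sum:
Half-angle: c=0.249919, s=0.968267. N=√(6·120·1·5040)=1904.940944
k∈{0,1} keeps every argument non-negative
  k=0: (−1)^2·1904.9409/(240)·0.2499^6·0.9683^2 = +0.001813
  k=1: (−1)^3·1904.9409/(144)·0.2499^4·0.9683^4 = -0.045362
d^4_{-1,-3}(2.6364) = +0.001813 -0.045362 = -0.043549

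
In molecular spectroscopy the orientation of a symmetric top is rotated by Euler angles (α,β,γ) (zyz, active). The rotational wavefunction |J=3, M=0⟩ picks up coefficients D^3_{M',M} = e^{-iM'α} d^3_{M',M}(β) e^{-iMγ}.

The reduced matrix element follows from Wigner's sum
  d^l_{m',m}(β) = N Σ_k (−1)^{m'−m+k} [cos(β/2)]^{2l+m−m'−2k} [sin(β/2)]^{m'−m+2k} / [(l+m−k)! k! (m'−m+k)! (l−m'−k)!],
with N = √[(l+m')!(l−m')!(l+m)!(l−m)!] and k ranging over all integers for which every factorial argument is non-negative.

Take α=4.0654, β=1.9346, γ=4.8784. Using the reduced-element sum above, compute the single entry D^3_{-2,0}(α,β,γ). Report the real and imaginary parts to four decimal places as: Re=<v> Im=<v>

Re=0.1163 Im=-0.4093

First d^3_{-2,0}(β=1.9346), then the phase factors e^{-i(-2)α} and e^{-i(0)γ}:
c=cos(1.9346/2)=0.567525, s=sin(1.9346/2)=0.823356; N=√[1·120·6·6]=65.726707
k∈{2,3} keeps every argument non-negative
  k=2: (−1)^0·65.7267/(12)·0.5675^4·0.8234^2 = +0.385190
  k=3: (−1)^1·65.7267/(12)·0.5675^2·0.8234^4 = -0.810740
d^3_{-2,0}(1.9346) = +0.385190 -0.810740 = -0.425550
D = (-0.273297+0.961930i)·(-0.425550)·(+1.000000+0.000000i) = +0.116301-0.409349i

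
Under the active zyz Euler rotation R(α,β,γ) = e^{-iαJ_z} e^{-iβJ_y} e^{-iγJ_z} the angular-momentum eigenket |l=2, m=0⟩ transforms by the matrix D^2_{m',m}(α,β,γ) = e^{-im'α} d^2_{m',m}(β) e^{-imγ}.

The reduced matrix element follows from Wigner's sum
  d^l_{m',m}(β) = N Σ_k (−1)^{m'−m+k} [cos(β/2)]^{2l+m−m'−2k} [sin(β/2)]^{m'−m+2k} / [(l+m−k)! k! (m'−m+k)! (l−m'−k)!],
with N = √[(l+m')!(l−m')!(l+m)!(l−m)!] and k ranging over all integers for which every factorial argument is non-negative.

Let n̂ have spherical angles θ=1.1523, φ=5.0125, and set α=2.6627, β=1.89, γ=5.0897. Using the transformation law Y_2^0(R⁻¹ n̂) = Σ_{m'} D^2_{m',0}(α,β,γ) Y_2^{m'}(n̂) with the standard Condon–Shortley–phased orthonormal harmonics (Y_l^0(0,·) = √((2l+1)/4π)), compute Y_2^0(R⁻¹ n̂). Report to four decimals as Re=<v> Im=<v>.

Need the full column D^2_{m',0} for m'=−2..2 at α=2.6627, β=1.89, γ=5.0897.
cos(β/2)=0.585743, sin(β/2)=0.810497
d^2_{-2,0}: single k=2 term ⇒ +0.552068;  D = +0.317623-0.451547i
d^2_{-1,0}: k∈[1..2] ⇒ +0.398977 -0.763900 = -0.364923;  D = +0.323872-0.168155i
d^2_{0,0}: k∈[0..2] ⇒ +0.117714 -0.901523 +0.431525 = -0.352284;  D = -0.352284+0.000000i
d^2_{1,0}: k∈[0..1] ⇒ -0.398977 +0.763900 = +0.364923;  D = -0.323872-0.168155i
d^2_{2,0}: single k=0 term ⇒ +0.552068;  D = +0.317623+0.451547i
Y_2^{m'}(θ=1.1523,φ=5.0125) and Σ D·Y over m':
  (+0.3176-0.4515i)·(-0.2661+0.1821i)  (+0.3239-0.1682i)·(+0.0848+0.2740i)  (-0.3523+0.0000i)·(-0.1591+0.0000i)  (-0.3239-0.1682i)·(-0.0848+0.2740i)  (+0.3176+0.4515i)·(-0.2661-0.1821i)
Y_2^0(R⁻¹ n̂) = +0.198598+0.000000i

Re=0.1986 Im=0.0000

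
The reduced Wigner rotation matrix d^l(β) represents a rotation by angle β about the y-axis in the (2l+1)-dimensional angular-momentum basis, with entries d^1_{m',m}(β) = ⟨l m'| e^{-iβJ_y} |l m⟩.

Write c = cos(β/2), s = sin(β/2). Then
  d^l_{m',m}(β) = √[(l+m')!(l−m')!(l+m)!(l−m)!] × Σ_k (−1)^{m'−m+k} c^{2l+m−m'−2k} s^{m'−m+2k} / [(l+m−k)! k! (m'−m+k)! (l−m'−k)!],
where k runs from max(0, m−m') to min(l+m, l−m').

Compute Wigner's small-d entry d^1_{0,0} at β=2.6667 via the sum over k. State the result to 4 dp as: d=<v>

d=-0.8893

d^1_{0,0}(β=2.6667) via Wigner's sum:
With c≡cos(β/2)=0.235221 and s≡sin(β/2)=0.971942, N=[1·1·1·1]^{1/2}=1.000000
Admissible k: 0..1 (factorial args all ≥0)
  k=0: (−1)^0·1.0000/(1)·0.2352^2·0.9719^0 = +0.055329
  k=1: (−1)^1·1.0000/(1)·0.2352^0·0.9719^2 = -0.944671
d^1_{0,0}(2.6667) = +0.055329 -0.944671 = -0.889342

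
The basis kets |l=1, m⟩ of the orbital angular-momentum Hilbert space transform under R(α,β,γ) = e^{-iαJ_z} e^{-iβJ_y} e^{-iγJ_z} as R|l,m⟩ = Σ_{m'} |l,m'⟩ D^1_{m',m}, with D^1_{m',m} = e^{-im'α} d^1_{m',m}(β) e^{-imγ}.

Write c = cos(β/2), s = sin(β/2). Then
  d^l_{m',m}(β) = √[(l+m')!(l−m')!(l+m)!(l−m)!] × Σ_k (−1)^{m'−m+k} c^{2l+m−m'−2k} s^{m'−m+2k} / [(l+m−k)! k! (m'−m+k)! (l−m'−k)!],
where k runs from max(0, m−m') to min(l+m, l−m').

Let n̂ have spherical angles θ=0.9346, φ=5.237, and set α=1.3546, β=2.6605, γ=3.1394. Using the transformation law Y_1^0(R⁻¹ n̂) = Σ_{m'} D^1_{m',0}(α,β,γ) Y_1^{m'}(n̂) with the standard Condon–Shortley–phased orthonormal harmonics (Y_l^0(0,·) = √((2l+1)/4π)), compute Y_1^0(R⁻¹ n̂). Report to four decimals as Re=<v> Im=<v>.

Re=-0.3915 Im=0.0000

Need the full column D^1_{m',0} for m'=−1..1 at α=1.3546, β=2.6605, γ=3.1394.
cos(β/2)=0.238233, sin(β/2)=0.971208
d^1_{-1,0}: single k=1 term ⇒ +0.327212;  D = +0.070192+0.319595i
d^1_{0,0}: k∈[0..1] ⇒ +0.056755 -0.943245 = -0.886490;  D = -0.886490+0.000000i
d^1_{1,0}: single k=0 term ⇒ -0.327212;  D = -0.070192+0.319595i
Y_1^{m'}(θ=0.9346,φ=5.237) and Σ D·Y over m':
  (+0.0702+0.3196i)·(+0.1392+0.2405i)  (-0.8865+0.0000i)·(+0.2903+0.0000i)  (-0.0702+0.3196i)·(-0.1392+0.2405i)
Y_1^0(R⁻¹ n̂) = -0.391550+0.000000i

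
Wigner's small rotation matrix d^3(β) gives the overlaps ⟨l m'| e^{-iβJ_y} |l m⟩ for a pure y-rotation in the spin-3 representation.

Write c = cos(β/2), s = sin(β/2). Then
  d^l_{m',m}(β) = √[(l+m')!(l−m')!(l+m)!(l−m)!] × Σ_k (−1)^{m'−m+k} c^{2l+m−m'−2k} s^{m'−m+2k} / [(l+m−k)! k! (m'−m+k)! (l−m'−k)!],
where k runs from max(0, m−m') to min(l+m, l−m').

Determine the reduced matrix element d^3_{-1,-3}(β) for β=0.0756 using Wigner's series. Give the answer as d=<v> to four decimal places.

d=0.0055

d^3_{-1,-3}(β=0.0756) via Wigner's sum:
c=cos(0.0756/2)=0.999286, s=sin(0.0756/2)=0.037791; N=√[2·24·1·720]=185.903201
The bounds max(0,m−m')=0 and min(l+m,l−m')=0 give 1 term
  k=0: (−1)^2·185.9032/(48)·0.9993^4·0.0378^2 = +0.005515
d^3_{-1,-3}(0.0756) = +0.005515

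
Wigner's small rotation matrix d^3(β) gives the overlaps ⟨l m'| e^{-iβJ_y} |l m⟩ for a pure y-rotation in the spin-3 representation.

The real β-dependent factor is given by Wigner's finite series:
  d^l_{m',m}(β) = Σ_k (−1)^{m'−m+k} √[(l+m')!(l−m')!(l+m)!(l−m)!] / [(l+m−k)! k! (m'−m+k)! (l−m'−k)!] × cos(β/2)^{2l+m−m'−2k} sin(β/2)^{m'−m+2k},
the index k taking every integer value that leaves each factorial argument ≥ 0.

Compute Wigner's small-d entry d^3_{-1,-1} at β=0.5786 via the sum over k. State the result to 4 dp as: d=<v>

d^3_{-1,-1}(β=0.5786) via Wigner's sum:
Half-angle: c=0.958444, s=0.285281. N=√(2·24·2·24)=48.000000
Admissible k: 0..2 (factorial args all ≥0)
  k=0: (−1)^0·48.0000/(48)·0.9584^6·0.2853^0 = +0.775175
  k=1: (−1)^1·48.0000/(6)·0.9584^4·0.2853^2 = -0.549419
  k=2: (−1)^2·48.0000/(8)·0.9584^2·0.2853^4 = +0.036507
d^3_{-1,-1}(0.5786) = +0.775175 -0.549419 +0.036507 = +0.262264

d=0.2623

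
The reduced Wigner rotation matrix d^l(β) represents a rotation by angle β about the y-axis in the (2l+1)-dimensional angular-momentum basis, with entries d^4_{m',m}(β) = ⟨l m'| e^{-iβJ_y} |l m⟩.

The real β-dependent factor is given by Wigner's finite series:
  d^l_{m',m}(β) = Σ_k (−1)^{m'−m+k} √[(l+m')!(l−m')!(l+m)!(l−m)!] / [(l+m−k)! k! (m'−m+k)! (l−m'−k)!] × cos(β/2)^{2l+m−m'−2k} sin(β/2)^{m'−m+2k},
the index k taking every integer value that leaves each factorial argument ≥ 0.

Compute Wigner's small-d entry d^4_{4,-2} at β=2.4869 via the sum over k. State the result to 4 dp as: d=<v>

d^4_{4,-2}(β=2.4869) via Wigner's sum:
Half-angle: c=0.321531, s=0.946899. N=√(40320·1·2·720)=7619.763776
k: max(0,(-2)−(4))=0 … min(4+(-2),4−(4))=0
  k=0: (−1)^6·7619.7638/(1440)·0.3215^2·0.9469^6 = +0.394319
d^4_{4,-2}(2.4869) = +0.394319

d=0.3943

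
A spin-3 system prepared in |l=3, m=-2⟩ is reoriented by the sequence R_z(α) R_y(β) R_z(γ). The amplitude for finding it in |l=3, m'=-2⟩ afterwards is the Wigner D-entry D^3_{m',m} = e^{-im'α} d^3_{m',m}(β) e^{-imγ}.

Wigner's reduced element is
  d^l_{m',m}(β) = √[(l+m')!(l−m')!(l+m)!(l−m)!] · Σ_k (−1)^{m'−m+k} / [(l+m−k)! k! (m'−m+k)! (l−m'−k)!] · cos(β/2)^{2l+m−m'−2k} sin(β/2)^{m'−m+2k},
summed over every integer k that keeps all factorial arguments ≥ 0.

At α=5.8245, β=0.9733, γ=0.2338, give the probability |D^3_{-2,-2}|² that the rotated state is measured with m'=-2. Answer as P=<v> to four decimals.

P=0.0363

First d^3_{-2,-2}(β=0.9733), then the phase factors e^{-i(-2)α} and e^{-i(-2)γ}:
Half-angle: c=0.883905, s=0.467667. N=√(1·120·1·120)=120.000000
k: max(0,(-2)−(-2))=0 … min(3+(-2),3−(-2))=1
  k=0: (−1)^0·120.0000/(120)·0.8839^6·0.4677^0 = +0.476905
  k=1: (−1)^1·120.0000/(24)·0.8839^4·0.4677^2 = -0.667522
d^3_{-2,-2}(0.9733) = +0.476905 -0.667522 = -0.190617
|D^3_{-2,-2}|² = |d^3_{-2,-2}(β)|² = (-0.190617)² = 0.036335 (the z-rotation phases have unit modulus)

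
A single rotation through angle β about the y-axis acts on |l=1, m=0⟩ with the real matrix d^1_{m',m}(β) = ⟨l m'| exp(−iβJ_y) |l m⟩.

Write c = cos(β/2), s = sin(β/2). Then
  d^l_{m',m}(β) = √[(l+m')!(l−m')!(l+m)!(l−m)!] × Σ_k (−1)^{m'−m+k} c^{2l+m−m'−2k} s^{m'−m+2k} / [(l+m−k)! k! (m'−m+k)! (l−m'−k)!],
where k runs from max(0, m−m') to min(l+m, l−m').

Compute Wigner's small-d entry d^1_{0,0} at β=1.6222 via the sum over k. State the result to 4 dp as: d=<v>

d=-0.0514

d^1_{0,0}(β=1.6222) via Wigner's sum:
c=cos(1.6222/2)=0.688701, s=sin(1.6222/2)=0.725045; N=√[1·1·1·1]=1.000000
k∈{0,1} keeps every argument non-negative
  k=0: (−1)^0·1.0000/(1)·0.6887^2·0.7250^0 = +0.474309
  k=1: (−1)^1·1.0000/(1)·0.6887^0·0.7250^2 = -0.525691
d^1_{0,0}(1.6222) = +0.474309 -0.525691 = -0.051381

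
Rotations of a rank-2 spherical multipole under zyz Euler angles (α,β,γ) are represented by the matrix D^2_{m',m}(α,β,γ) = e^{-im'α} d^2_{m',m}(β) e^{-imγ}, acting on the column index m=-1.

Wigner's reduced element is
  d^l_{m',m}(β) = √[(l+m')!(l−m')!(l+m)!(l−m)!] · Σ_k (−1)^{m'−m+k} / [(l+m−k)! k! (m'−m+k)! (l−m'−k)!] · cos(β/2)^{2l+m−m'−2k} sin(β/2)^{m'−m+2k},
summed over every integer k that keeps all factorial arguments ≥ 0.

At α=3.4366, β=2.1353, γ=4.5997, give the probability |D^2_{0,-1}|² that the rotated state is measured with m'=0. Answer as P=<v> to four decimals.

P=0.3064

First d^2_{0,-1}(β=2.1353), then the phase factors e^{-i(0)α} and e^{-i(-1)γ}:
Half-angle: c=0.482184, s=0.876070. N=√(2·2·1·6)=4.898979
The bounds max(0,m−m')=0 and min(l+m,l−m')=1 give 2 terms
  k=0: (−1)^1·4.8990/(2)·0.4822^3·0.8761^1 = -0.240577
  k=1: (−1)^2·4.8990/(2)·0.4822^1·0.8761^3 = +0.794154
d^2_{0,-1}(2.1353) = -0.240577 +0.794154 = +0.553577
|D^2_{0,-1}|² = |d^2_{0,-1}(β)|² = (+0.553577)² = 0.306448 (the z-rotation phases have unit modulus)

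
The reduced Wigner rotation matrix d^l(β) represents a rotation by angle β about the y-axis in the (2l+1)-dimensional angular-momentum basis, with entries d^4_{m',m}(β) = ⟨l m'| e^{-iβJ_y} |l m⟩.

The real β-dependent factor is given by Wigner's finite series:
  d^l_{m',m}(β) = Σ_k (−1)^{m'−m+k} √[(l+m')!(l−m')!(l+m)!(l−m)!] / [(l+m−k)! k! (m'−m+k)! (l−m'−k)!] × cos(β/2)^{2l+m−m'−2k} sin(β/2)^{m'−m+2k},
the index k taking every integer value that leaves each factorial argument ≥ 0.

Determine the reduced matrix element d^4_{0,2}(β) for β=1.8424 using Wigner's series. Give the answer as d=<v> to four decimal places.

d=-0.1820

d^4_{0,2}(β=1.8424) via Wigner's sum:
Half-angle: c=0.604865, s=0.796328. N=√(24·24·720·2)=910.735966
k∈{2,3,4} keeps every argument non-negative
  k=2: (−1)^0·910.7360/(96)·0.6049^6·0.7963^2 = +0.294616
  k=3: (−1)^1·910.7360/(36)·0.6049^4·0.7963^4 = -1.361733
  k=4: (−1)^2·910.7360/(96)·0.6049^2·0.7963^6 = +0.885096
d^4_{0,2}(1.8424) = +0.294616 -1.361733 +0.885096 = -0.182021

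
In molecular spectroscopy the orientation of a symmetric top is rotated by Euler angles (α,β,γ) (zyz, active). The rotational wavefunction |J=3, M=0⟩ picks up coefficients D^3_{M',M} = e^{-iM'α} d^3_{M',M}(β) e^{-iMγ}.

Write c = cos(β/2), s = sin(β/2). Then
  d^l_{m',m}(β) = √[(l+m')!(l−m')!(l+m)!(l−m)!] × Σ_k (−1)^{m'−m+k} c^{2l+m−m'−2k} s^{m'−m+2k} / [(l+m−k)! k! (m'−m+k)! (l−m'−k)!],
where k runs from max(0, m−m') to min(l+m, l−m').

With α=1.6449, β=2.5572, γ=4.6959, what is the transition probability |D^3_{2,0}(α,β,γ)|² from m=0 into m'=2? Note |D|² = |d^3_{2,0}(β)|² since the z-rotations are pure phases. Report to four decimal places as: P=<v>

First d^3_{2,0}(β=2.5572), then the phase factors e^{-i(2)α} and e^{-i(0)γ}:
With c≡cos(β/2)=0.288056 and s≡sin(β/2)=0.957614, N=[120·1·6·6]^{1/2}=65.726707
k: max(0,(0)−(2))=0 … min(3+(0),3−(2))=1
  k=0: (−1)^2·65.7267/(12)·0.2881^4·0.9576^2 = +0.034582
  k=1: (−1)^3·65.7267/(12)·0.2881^2·0.9576^4 = -0.382187
d^3_{2,0}(2.5572) = +0.034582 -0.382187 = -0.347605
|D^3_{2,0}|² = |d^3_{2,0}(β)|² = (-0.347605)² = 0.120829 (the z-rotation phases have unit modulus)

P=0.1208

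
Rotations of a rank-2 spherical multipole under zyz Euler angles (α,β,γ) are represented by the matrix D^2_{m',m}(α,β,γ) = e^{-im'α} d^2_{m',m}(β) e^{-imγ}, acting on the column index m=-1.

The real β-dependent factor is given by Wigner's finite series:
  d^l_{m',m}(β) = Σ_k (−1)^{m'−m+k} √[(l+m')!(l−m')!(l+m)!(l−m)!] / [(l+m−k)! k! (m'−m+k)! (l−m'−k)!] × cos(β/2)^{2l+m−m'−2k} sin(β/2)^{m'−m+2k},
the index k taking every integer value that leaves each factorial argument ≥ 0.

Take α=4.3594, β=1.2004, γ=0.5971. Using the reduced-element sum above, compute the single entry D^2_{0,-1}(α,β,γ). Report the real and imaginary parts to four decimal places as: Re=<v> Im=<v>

Re=-0.3418 Im=-0.2324

Split into d^2_{0,-1}(β=1.2004) × two z-phases.
c=cos(1.2004/2)=0.825223, s=sin(1.2004/2)=0.564808; N=√[2·2·1·6]=4.898979
k: max(0,(-1)−(0))=0 … min(2+(-1),2−(0))=1
  k=0: (−1)^1·4.8990/(2)·0.8252^3·0.5648^1 = -0.777481
  k=1: (−1)^2·4.8990/(2)·0.8252^1·0.5648^3 = +0.364207
d^2_{0,-1}(1.2004) = -0.777481 +0.364207 = -0.413274
Phases: e^{-i·(0)·4.3594}=+1.000000+0.000000i, e^{-i·(-1)·0.5971}=+0.826970+0.562247i ⇒ D=-0.341765-0.232362i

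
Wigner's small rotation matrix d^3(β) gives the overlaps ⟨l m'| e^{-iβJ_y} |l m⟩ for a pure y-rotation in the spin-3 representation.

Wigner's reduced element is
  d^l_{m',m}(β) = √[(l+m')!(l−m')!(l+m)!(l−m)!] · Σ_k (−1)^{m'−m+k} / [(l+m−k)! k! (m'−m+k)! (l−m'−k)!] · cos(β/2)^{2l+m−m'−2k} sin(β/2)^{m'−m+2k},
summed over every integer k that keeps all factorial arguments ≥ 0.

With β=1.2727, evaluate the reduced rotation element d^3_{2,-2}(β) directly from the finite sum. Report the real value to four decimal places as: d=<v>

d=0.3593

d^3_{2,-2}(β=1.2727) via Wigner's sum:
Half-angle: c=0.804270, s=0.594264. N=√(120·1·1·120)=120.000000
k∈{0,1} keeps every argument non-negative
  k=0: (−1)^4·120.0000/(24)·0.8043^2·0.5943^4 = +0.403358
  k=1: (−1)^5·120.0000/(120)·0.8043^0·0.5943^6 = -0.044043
d^3_{2,-2}(1.2727) = +0.403358 -0.044043 = +0.359316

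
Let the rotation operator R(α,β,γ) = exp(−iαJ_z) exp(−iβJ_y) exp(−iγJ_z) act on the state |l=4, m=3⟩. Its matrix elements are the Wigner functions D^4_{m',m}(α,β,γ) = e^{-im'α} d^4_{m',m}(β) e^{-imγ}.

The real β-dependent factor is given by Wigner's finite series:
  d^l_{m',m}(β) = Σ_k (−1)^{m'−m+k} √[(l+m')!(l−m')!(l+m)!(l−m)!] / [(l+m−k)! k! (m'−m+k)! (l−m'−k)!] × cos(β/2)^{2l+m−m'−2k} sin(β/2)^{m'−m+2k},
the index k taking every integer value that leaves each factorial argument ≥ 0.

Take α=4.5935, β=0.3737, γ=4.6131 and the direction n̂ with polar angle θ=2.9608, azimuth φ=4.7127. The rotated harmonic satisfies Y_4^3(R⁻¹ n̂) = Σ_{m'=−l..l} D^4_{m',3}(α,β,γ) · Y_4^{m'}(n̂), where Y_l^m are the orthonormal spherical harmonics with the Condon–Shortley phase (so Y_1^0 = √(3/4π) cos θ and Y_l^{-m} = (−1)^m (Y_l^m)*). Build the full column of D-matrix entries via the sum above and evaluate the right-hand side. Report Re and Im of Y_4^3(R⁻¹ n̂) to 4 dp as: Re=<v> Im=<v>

Need the full column D^4_{m',3} for m'=−4..4 at α=4.5935, β=0.3737, γ=4.6131.
cos(β/2)=0.982594, sin(β/2)=0.185765
d^4_{-4,3}: single k=7 term ⇒ +0.000021;  D = -0.000004-0.000021i
d^4_{-3,3}: k∈[6..7] ⇒ +0.000278 -0.000001 = +0.000276;  D = +0.000276-0.000016i
d^4_{-2,3}: k∈[5..6] ⇒ +0.002356 -0.000028 = +0.002328;  D = -0.000140+0.002323i
d^4_{-1,3}: k∈[4..5] ⇒ +0.014685 -0.000315 = +0.014370;  D = -0.014140-0.002558i
d^4_{0,3}: k∈[3..4] ⇒ +0.069474 -0.002483 = +0.066991;  D = +0.019661-0.064041i
d^4_{1,3}: k∈[2..3] ⇒ +0.246514 -0.014685 = +0.231829;  D = +0.211986+0.093844i
d^4_{2,3}: k∈[1..2] ⇒ +0.614677 -0.065909 = +0.548767;  D = -0.280089+0.471907i
d^4_{3,3}: k∈[0..1] ⇒ +0.868948 -0.217405 = +0.651543;  D = -0.516890-0.396653i
d^4_{4,3}: single k=0 term ⇒ -0.464652;  D = -0.324600+0.332469i
Y_4^{m'}(θ=2.9608,φ=4.7127) and Σ D·Y over m':
  (-0.0000-0.0000i)·(+0.0005-0.0000i)  (+0.0003-0.0000i)·(+0.0000+0.0072i)  (-0.0001+0.0023i)·(-0.0624+0.0000i)  (-0.0141-0.0026i)·(-0.0001-0.3158i)  (+0.0197-0.0640i)·(+0.7133+0.0000i)  (+0.2120+0.0938i)·(+0.0001-0.3158i)  (-0.2801+0.4719i)·(-0.0624-0.0000i)  (-0.5169-0.3967i)·(-0.0000+0.0072i)  (-0.3246+0.3325i)·(+0.0005+0.0000i)
Y_4^3(R⁻¹ n̂) = +0.063083-0.141294i

Re=0.0631 Im=-0.1413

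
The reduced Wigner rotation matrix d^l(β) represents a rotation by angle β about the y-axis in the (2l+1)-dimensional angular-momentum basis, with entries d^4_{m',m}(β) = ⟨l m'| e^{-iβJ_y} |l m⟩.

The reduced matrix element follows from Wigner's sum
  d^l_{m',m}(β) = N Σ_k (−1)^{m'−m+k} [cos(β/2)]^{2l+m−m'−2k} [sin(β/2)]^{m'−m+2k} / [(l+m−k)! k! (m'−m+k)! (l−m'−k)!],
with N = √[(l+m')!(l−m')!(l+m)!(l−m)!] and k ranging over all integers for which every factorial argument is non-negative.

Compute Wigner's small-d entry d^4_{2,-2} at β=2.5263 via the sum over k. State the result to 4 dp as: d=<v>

d^4_{2,-2}(β=2.5263) via Wigner's sum:
Half-angle: c=0.302816, s=0.953049. N=√(720·2·2·720)=1440.000000
The bounds max(0,m−m')=0 and min(l+m,l−m')=2 give 3 terms
  k=0: (−1)^4·1440.0000/(96)·0.3028^4·0.9530^4 = +0.104056
  k=1: (−1)^5·1440.0000/(120)·0.3028^2·0.9530^6 = -0.824577
  k=2: (−1)^6·1440.0000/(1440)·0.3028^0·0.9530^8 = +0.680647
d^4_{2,-2}(2.5263) = +0.104056 -0.824577 +0.680647 = -0.039874

d=-0.0399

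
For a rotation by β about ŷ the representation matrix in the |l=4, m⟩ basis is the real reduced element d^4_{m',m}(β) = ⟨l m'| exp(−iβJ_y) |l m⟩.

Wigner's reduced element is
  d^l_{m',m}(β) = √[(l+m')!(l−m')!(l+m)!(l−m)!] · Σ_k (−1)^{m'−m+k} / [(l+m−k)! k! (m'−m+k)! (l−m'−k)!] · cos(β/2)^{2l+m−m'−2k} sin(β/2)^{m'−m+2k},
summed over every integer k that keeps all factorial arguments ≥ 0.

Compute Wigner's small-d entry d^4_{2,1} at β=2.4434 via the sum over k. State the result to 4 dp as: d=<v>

d=-0.3344

d^4_{2,1}(β=2.4434) via Wigner's sum:
Half-angle: c=0.342049, s=0.939682. N=√(720·2·120·6)=1018.233765
Admissible k: 0..2 (factorial args all ≥0)
  k=0: (−1)^1·1018.2338/(240)·0.3420^7·0.9397^1 = -0.002184
  k=1: (−1)^2·1018.2338/(48)·0.3420^5·0.9397^3 = +0.082412
  k=2: (−1)^3·1018.2338/(72)·0.3420^3·0.9397^5 = -0.414652
d^4_{2,1}(2.4434) = -0.002184 +0.082412 -0.414652 = -0.334424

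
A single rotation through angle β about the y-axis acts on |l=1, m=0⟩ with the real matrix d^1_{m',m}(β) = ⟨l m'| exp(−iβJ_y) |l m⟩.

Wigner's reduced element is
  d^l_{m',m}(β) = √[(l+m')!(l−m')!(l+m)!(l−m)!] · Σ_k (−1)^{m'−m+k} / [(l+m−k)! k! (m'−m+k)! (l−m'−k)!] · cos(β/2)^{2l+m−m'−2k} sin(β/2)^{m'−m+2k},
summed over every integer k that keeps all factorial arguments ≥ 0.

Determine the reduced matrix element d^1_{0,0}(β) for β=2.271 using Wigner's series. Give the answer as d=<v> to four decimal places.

d=-0.6444

d^1_{0,0}(β=2.271) via Wigner's sum:
With c≡cos(β/2)=0.421679 and s≡sin(β/2)=0.906745, N=[1·1·1·1]^{1/2}=1.000000
Admissible k: 0..1 (factorial args all ≥0)
  k=0: (−1)^0·1.0000/(1)·0.4217^2·0.9067^0 = +0.177813
  k=1: (−1)^1·1.0000/(1)·0.4217^0·0.9067^2 = -0.822187
d^1_{0,0}(2.271) = +0.177813 -0.822187 = -0.644373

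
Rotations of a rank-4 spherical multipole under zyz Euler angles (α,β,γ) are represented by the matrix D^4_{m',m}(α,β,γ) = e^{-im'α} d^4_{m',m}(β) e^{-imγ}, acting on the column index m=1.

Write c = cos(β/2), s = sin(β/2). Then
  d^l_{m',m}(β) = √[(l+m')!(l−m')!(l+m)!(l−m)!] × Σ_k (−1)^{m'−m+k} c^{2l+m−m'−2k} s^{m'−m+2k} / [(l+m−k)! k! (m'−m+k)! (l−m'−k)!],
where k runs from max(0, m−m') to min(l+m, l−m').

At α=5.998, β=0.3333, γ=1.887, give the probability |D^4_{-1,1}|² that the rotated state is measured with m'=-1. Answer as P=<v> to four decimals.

P=0.0538

First d^4_{-1,1}(β=0.3333), then the phase factors e^{-i(-1)α} and e^{-i(1)γ}:
Half-angle: c=0.986146, s=0.165880. N=√(6·120·120·6)=720.000000
k∈{2,3,4,5} keeps every argument non-negative
  k=2: (−1)^0·720.0000/(72)·0.9861^6·0.1659^2 = +0.253066
  k=3: (−1)^1·720.0000/(24)·0.9861^4·0.1659^4 = -0.021481
  k=4: (−1)^2·720.0000/(48)·0.9861^2·0.1659^6 = +0.000304
  k=5: (−1)^3·720.0000/(720)·0.9861^0·0.1659^8 = -0.000001
d^4_{-1,1}(0.3333) = +0.253066 -0.021481 +0.000304 -0.000001 = +0.231888
|D^4_{-1,1}|² = |d^4_{-1,1}(β)|² = (+0.231888)² = 0.053772 (the z-rotation phases have unit modulus)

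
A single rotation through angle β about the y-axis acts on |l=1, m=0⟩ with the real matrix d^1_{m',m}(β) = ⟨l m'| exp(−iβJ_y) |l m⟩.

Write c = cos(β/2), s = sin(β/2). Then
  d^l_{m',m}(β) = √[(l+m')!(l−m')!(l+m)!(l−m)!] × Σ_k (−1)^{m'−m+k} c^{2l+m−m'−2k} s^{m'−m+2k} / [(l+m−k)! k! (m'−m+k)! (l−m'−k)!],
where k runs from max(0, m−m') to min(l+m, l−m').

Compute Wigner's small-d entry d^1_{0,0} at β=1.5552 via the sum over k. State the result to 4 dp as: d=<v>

d^1_{0,0}(β=1.5552) via Wigner's sum:
With c≡cos(β/2)=0.712599 and s≡sin(β/2)=0.701571, N=[1·1·1·1]^{1/2}=1.000000
k∈{0,1} keeps every argument non-negative
  k=0: (−1)^0·1.0000/(1)·0.7126^2·0.7016^0 = +0.507798
  k=1: (−1)^1·1.0000/(1)·0.7126^0·0.7016^2 = -0.492202
d^1_{0,0}(1.5552) = +0.507798 -0.492202 = +0.015596

d=0.0156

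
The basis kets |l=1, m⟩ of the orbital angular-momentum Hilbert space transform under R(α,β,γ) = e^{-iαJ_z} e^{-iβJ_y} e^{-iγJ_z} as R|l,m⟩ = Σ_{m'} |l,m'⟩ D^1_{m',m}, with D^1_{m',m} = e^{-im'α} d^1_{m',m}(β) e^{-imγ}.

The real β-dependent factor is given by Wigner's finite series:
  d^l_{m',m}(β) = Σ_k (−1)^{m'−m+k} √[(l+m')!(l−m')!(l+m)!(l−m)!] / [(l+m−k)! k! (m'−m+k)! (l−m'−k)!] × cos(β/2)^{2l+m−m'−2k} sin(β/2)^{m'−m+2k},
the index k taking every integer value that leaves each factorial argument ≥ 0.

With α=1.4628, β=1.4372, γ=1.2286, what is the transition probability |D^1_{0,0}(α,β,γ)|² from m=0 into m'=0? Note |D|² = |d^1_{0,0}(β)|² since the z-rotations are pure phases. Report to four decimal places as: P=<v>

P=0.0177

Split into d^1_{0,0}(β=1.4372) × two z-phases.
Half-angle: c=0.752728, s=0.658331. N=√(1·1·1·1)=1.000000
Admissible k: 0..1 (factorial args all ≥0)
  k=0: (−1)^0·1.0000/(1)·0.7527^2·0.6583^0 = +0.566600
  k=1: (−1)^1·1.0000/(1)·0.7527^0·0.6583^2 = -0.433400
d^1_{0,0}(1.4372) = +0.566600 -0.433400 = +0.133199
|D^1_{0,0}|² = |d^1_{0,0}(β)|² = (+0.133199)² = 0.017742 (the z-rotation phases have unit modulus)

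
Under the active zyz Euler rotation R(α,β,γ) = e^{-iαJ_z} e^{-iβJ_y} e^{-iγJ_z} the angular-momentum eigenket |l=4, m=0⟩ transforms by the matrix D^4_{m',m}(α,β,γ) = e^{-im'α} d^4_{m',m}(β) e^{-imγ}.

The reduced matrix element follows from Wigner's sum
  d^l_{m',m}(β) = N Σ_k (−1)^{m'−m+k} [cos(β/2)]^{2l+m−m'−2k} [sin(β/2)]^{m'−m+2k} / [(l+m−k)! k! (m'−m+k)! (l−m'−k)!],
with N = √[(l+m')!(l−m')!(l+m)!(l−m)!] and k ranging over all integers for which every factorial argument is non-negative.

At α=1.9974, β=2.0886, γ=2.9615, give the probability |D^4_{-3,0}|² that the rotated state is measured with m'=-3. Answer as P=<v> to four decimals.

Split into d^4_{-3,0}(β=2.0886) × two z-phases.
With c≡cos(β/2)=0.502507 and s≡sin(β/2)=0.864573, N=[1·5040·24·24]^{1/2}=1703.830978
k: max(0,(0)−(-3))=3 … min(4+(0),4−(-3))=4
  k=3: (−1)^0·1703.8310/(144)·0.5025^5·0.8646^3 = +0.245008
  k=4: (−1)^1·1703.8310/(144)·0.5025^3·0.8646^5 = -0.725269
d^4_{-3,0}(2.0886) = +0.245008 -0.725269 = -0.480261
|D^4_{-3,0}|² = |d^4_{-3,0}(β)|² = (-0.480261)² = 0.230651 (the z-rotation phases have unit modulus)

P=0.2307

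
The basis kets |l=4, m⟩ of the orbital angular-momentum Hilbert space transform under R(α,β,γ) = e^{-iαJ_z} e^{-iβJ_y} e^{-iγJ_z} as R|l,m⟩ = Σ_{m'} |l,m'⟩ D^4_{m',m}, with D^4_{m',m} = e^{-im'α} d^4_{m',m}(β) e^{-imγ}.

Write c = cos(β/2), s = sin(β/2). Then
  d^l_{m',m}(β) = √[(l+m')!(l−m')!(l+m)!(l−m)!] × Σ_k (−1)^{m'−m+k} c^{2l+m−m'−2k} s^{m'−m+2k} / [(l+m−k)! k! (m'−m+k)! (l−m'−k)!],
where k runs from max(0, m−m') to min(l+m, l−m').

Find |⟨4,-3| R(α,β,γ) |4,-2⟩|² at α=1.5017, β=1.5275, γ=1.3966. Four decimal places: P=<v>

P=0.2158

Split into d^4_{-3,-2}(β=1.5275) × two z-phases.
With c≡cos(β/2)=0.722247 and s≡sin(β/2)=0.691635, N=[1·5040·2·720]^{1/2}=2693.993318
k∈{1,2} keeps every argument non-negative
  k=1: (−1)^0·2693.9933/(720)·0.7222^7·0.6916^1 = +0.265304
  k=2: (−1)^1·2693.9933/(240)·0.7222^5·0.6916^3 = -0.729870
d^4_{-3,-2}(1.5275) = +0.265304 -0.729870 = -0.464567
|D^4_{-3,-2}|² = |d^4_{-3,-2}(β)|² = (-0.464567)² = 0.215822 (the z-rotation phases have unit modulus)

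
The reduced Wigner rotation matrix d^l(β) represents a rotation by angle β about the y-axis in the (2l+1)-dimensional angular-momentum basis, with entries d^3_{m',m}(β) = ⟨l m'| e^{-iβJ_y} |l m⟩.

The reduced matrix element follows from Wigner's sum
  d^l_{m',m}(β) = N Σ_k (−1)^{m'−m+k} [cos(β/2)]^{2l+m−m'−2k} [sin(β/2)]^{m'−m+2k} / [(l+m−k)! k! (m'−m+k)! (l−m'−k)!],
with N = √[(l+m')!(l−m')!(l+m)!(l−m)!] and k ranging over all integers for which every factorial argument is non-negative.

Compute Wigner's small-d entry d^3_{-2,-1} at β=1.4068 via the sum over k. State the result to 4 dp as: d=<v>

d=-0.2315

d^3_{-2,-1}(β=1.4068) via Wigner's sum:
Half-angle: c=0.762647, s=0.646814. N=√(1·120·2·24)=75.894664
k∈{1,2} keeps every argument non-negative
  k=1: (−1)^0·75.8947/(24)·0.7626^5·0.6468^1 = +0.527714
  k=2: (−1)^1·75.8947/(12)·0.7626^3·0.6468^3 = -0.759173
d^3_{-2,-1}(1.4068) = +0.527714 -0.759173 = -0.231458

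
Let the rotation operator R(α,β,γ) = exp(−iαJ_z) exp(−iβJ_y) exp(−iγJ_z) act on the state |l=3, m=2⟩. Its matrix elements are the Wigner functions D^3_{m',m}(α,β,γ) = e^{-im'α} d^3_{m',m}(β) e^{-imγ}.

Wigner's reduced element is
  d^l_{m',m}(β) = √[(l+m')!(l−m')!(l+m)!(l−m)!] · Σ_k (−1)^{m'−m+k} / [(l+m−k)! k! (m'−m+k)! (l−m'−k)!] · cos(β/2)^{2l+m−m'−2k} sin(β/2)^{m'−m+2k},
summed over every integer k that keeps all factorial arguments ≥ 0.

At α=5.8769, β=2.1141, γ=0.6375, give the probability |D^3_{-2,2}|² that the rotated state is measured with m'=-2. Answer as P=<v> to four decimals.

Split into d^3_{-2,2}(β=2.1141) × two z-phases.
c=cos(2.1141/2)=0.491443, s=sin(2.1141/2)=0.870910; N=√[1·120·120·1]=120.000000
k: max(0,(2)−(-2))=4 … min(3+(2),3−(-2))=5
  k=4: (−1)^0·120.0000/(24)·0.4914^2·0.8709^4 = +0.694719
  k=5: (−1)^1·120.0000/(120)·0.4914^0·0.8709^6 = -0.436353
d^3_{-2,2}(2.1141) = +0.694719 -0.436353 = +0.258366
|D^3_{-2,2}|² = |d^3_{-2,2}(β)|² = (+0.258366)² = 0.066753 (the z-rotation phases have unit modulus)

P=0.0668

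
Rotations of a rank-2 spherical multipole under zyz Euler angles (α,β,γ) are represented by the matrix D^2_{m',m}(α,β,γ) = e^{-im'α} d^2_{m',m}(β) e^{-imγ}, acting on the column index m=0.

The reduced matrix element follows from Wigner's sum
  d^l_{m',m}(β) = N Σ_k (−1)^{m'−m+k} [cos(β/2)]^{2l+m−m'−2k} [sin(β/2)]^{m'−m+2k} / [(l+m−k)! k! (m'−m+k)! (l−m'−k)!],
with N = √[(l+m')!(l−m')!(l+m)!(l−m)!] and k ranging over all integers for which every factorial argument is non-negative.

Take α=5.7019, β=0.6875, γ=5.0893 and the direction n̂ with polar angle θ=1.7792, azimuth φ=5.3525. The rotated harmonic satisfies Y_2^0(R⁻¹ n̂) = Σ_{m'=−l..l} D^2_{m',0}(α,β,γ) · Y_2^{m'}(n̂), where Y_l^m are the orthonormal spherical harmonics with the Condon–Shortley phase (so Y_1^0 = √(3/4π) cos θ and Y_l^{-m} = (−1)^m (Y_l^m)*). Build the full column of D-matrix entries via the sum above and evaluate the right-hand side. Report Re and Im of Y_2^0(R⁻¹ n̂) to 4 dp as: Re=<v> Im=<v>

Re=-0.1457 Im=0.0000

Need the full column D^2_{m',0} for m'=−2..2 at α=5.7019, β=0.6875, γ=5.0893.
cos(β/2)=0.941497, sin(β/2)=0.337020
d^2_{-2,0}: single k=2 term ⇒ +0.246618;  D = +0.097903-0.226353i
d^2_{-1,0}: k∈[1..2] ⇒ +0.688952 -0.088280 = +0.600672;  D = +0.502016-0.329828i
d^2_{0,0}: k∈[0..2] ⇒ +0.785736 -0.402726 +0.012901 = +0.395911;  D = +0.395911+0.000000i
d^2_{1,0}: k∈[0..1] ⇒ -0.688952 +0.088280 = -0.600672;  D = -0.502016-0.329828i
d^2_{2,0}: single k=0 term ⇒ +0.246618;  D = +0.097903+0.226353i
Y_2^{m'}(θ=1.7792,φ=5.3525) and Σ D·Y over m':
  (+0.0979-0.2264i)·(-0.1059+0.3542i)  (+0.5020-0.3298i)·(-0.0934-0.1254i)  (+0.3959+0.0000i)·(-0.2749+0.0000i)  (-0.5020-0.3298i)·(+0.0934-0.1254i)  (+0.0979+0.2264i)·(-0.1059-0.3542i)
Y_2^0(R⁻¹ n̂) = -0.145723+0.000000i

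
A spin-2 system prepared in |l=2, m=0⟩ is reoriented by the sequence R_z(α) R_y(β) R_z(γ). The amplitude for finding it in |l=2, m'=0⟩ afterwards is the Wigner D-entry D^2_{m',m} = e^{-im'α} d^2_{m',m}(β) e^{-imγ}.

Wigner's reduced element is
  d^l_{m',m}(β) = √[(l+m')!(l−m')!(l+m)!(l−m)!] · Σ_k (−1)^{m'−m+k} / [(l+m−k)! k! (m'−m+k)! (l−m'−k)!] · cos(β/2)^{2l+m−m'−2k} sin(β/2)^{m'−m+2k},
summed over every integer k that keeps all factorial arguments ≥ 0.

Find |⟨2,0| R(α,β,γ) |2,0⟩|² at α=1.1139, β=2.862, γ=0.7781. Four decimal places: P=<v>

D^2_{0,0}(1.1139,2.862,0.7781) = e^{-i·0·1.1139}·d^2_{0,0}(2.862)·e^{-i·0·0.7781}. Compute d first:
Half-angle: c=0.139341, s=0.990244. N=√(2·2·2·2)=4.000000
k: max(0,(0)−(0))=0 … min(2+(0),2−(0))=2
  k=0: (−1)^0·4.0000/(4)·0.1393^4·0.9902^0 = +0.000377
  k=1: (−1)^1·4.0000/(1)·0.1393^2·0.9902^2 = -0.076156
  k=2: (−1)^2·4.0000/(4)·0.1393^0·0.9902^4 = +0.961545
d^2_{0,0}(2.862) = +0.000377 -0.076156 +0.961545 = +0.885766
|D^2_{0,0}|² = |d^2_{0,0}(β)|² = (+0.885766)² = 0.784581 (the z-rotation phases have unit modulus)

P=0.7846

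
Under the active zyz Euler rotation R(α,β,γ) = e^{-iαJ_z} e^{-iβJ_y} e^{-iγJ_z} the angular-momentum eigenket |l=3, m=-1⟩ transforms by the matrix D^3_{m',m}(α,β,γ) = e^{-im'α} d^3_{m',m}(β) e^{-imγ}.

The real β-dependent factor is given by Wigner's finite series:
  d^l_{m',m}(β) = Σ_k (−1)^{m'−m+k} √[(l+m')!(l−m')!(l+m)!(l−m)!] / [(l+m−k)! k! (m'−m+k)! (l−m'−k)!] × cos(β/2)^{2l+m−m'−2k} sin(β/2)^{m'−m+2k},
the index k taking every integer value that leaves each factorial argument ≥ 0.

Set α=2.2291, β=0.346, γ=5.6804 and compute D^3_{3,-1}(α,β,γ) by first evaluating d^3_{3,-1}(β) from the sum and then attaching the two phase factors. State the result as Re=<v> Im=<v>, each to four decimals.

D^3_{3,-1}(2.2291,0.346,5.6804) = e^{-i·3·2.2291}·d^3_{3,-1}(0.346)·e^{-i·-1·5.6804}. Compute d first:
With c≡cos(β/2)=0.985073 and s≡sin(β/2)=0.172138, N=[720·1·2·24]^{1/2}=185.903201
Admissible k: 0..0 (factorial args all ≥0)
  k=0: (−1)^4·185.9032/(48)·0.9851^2·0.1721^4 = +0.003300
d^3_{3,-1}(0.346) = +0.003300
Phases: e^{-i·(3)·2.2291}=+0.919451-0.393205i, e^{-i·(-1)·5.6804}=+0.823760-0.566939i ⇒ D=+0.001764-0.002789i

Re=0.0018 Im=-0.0028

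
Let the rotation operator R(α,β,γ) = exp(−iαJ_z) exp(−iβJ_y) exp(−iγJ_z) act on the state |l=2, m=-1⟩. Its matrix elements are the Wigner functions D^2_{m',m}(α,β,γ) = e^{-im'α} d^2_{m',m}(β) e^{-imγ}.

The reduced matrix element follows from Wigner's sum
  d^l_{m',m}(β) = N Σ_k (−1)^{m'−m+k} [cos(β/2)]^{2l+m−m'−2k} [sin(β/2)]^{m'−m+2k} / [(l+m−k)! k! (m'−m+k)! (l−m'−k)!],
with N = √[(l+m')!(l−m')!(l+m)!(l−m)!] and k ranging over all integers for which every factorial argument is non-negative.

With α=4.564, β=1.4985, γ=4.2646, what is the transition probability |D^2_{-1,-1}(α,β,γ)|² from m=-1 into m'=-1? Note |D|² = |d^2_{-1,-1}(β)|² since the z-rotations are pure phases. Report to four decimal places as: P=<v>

P=0.2104

Split into d^2_{-1,-1}(β=1.4985) × two z-phases.
c=cos(1.4985/2)=0.732200, s=sin(1.4985/2)=0.681090; N=√[1·6·1·6]=6.000000
Admissible k: 0..1 (factorial args all ≥0)
  k=0: (−1)^0·6.0000/(6)·0.7322^4·0.6811^0 = +0.287421
  k=1: (−1)^1·6.0000/(2)·0.7322^2·0.6811^2 = -0.746087
d^2_{-1,-1}(1.4985) = +0.287421 -0.746087 = -0.458666
|D^2_{-1,-1}|² = |d^2_{-1,-1}(β)|² = (-0.458666)² = 0.210374 (the z-rotation phases have unit modulus)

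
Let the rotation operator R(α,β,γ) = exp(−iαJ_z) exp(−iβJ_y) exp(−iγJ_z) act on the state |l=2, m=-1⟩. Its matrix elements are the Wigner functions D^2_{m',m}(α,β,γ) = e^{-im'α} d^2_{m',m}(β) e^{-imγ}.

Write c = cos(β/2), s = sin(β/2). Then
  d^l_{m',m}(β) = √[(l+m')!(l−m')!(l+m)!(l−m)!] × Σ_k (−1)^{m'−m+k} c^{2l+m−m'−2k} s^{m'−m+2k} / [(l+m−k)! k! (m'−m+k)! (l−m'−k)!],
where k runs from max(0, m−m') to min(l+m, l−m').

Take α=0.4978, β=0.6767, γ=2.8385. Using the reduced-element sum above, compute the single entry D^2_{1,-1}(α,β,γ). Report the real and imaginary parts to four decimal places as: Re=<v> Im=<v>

Split into d^2_{1,-1}(β=0.6767) × two z-phases.
Half-angle: c=0.943304, s=0.331931. N=√(6·1·1·6)=6.000000
Admissible k: 0..1 (factorial args all ≥0)
  k=0: (−1)^2·6.0000/(2)·0.9433^2·0.3319^2 = +0.294117
  k=1: (−1)^3·6.0000/(6)·0.9433^0·0.3319^4 = -0.012139
d^2_{1,-1}(0.6767) = +0.294117 -0.012139 = +0.281978
Attach z-rotation phases: D = e^{-i(1)(0.4978)}·(+0.281978)·e^{-i(-1)(2.8385)} = -0.196275+0.202454i

Re=-0.1963 Im=0.2025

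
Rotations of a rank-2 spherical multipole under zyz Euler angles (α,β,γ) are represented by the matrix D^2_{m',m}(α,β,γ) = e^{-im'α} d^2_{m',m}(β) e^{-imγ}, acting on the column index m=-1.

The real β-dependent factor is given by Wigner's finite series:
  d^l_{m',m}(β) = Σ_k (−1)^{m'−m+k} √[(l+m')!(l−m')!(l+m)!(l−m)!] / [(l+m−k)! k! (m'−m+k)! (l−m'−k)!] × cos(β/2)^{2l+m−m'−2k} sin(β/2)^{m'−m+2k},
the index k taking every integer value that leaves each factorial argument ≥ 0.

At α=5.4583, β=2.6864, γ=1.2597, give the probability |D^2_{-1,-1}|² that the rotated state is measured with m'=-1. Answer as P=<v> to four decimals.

First d^2_{-1,-1}(β=2.6864), then the phase factors e^{-i(-1)α} and e^{-i(-1)γ}:
With c≡cos(β/2)=0.225636 and s≡sin(β/2)=0.974212, N=[1·6·1·6]^{1/2}=6.000000
Admissible k: 0..1 (factorial args all ≥0)
  k=0: (−1)^0·6.0000/(6)·0.2256^4·0.9742^0 = +0.002592
  k=1: (−1)^1·6.0000/(2)·0.2256^2·0.9742^2 = -0.144959
d^2_{-1,-1}(2.6864) = +0.002592 -0.144959 = -0.142367
|D^2_{-1,-1}|² = |d^2_{-1,-1}(β)|² = (-0.142367)² = 0.020268 (the z-rotation phases have unit modulus)

P=0.0203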